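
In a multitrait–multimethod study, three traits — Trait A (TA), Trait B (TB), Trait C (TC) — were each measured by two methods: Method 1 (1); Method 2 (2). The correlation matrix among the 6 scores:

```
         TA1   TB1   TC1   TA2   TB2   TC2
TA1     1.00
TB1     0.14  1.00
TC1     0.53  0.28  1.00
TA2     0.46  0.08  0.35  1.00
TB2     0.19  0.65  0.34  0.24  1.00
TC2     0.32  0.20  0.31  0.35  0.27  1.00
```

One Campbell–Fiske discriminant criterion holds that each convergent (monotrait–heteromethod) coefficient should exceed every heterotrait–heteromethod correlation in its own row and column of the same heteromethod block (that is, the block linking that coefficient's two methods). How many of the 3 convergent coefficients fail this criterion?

Checking each validity diagonal entry against its comparison values:
TA (methods 1·2): 0.46 vs {0.19, 0.08, 0.32, 0.35} → pass.
TB (methods 1·2): 0.65 vs {0.08, 0.19, 0.20, 0.34} → pass.
TC (methods 1·2): 0.31 vs {0.35, 0.32, 0.34, 0.20} → fail.
1 of 3 fail.

1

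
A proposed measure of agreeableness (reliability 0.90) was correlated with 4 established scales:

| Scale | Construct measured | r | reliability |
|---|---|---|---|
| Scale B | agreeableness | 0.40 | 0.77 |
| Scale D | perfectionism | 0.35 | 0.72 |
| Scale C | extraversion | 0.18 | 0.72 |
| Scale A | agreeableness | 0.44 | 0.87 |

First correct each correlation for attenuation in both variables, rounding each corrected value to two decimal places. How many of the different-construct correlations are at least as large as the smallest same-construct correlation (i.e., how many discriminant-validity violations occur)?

Disattenuated r (r / √(r_scale · r_new)):
  Scale B (conv): 0.40 / √(0.77·0.90) = 0.48
  Scale D (disc): 0.35 / √(0.72·0.90) = 0.43
  Scale C (disc): 0.18 / √(0.72·0.90) = 0.22
  Scale A (conv): 0.44 / √(0.87·0.90) = 0.50
Smallest convergent = 0.48. Discriminant values: 0.43, 0.22; count ≥ 0.48 → 0.

0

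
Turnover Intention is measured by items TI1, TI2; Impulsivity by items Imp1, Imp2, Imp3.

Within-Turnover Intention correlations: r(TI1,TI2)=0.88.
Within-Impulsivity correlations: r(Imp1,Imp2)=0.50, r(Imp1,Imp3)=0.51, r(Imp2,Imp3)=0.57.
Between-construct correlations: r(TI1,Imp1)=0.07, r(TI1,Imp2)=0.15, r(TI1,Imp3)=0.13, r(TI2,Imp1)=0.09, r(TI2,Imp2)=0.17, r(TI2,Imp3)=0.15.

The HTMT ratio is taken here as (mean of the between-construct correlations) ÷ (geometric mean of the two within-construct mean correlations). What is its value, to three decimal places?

0.186

Mean heterotrait r = 0.76/6 = 0.1267.
Mean within-TI = 0.88/1 = 0.8800; mean within-Imp = 1.58/3 = 0.5267.
Geometric mean = √(0.8800 × 0.5267) = 0.6808.
HTMT = 0.1267 / 0.6808 = 0.186.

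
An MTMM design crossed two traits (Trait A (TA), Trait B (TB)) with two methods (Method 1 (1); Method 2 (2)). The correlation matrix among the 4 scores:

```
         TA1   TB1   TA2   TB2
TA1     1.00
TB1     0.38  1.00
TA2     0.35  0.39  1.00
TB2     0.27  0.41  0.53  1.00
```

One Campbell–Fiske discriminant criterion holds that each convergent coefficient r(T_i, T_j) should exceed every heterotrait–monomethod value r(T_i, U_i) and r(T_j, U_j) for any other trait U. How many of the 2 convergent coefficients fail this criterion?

Checking each validity diagonal entry against its comparison values:
TA (methods 1·2): 0.35 vs {0.38, 0.53} → fail.
TB (methods 1·2): 0.41 vs {0.38, 0.53} → fail.
2 of 2 fail.

2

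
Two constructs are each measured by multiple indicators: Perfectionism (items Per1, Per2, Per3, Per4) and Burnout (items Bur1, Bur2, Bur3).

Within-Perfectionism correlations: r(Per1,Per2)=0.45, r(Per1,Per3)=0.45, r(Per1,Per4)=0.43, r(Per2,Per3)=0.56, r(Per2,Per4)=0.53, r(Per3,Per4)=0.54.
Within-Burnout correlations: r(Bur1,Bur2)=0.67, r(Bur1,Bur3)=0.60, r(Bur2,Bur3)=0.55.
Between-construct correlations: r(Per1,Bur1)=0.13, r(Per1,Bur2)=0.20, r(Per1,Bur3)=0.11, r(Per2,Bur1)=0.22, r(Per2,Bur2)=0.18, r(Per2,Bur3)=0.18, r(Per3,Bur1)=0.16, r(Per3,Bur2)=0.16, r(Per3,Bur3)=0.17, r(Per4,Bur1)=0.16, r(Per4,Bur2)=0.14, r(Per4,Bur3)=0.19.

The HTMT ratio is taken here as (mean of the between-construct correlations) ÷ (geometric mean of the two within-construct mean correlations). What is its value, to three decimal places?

Between-construct mean = 2.00/12 = 0.1667.
Mean within-Per = 2.96/6 = 0.4933; mean within-Bur = 1.82/3 = 0.6067.
Geometric mean = √(0.4933 × 0.6067) = 0.5471.
HTMT = 0.1667 / 0.5471 = 0.305.

0.305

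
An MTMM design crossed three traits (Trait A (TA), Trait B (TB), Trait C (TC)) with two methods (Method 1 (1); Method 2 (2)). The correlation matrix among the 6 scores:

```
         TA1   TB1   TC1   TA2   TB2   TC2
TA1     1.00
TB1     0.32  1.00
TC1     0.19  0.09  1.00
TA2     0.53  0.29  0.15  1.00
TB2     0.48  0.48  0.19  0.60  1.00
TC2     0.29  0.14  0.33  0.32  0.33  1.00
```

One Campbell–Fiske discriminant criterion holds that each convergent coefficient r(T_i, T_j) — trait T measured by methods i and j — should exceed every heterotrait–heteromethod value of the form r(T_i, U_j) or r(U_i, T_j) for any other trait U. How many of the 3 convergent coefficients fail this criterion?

Checking each validity diagonal entry against its comparison values:
TA (methods 1·2): 0.53 vs {0.48, 0.29, 0.29, 0.15} → pass.
TB (methods 1·2): 0.48 vs {0.29, 0.48, 0.14, 0.19} → fail.
TC (methods 1·2): 0.33 vs {0.15, 0.29, 0.19, 0.14} → pass.
1 of 3 fail.

1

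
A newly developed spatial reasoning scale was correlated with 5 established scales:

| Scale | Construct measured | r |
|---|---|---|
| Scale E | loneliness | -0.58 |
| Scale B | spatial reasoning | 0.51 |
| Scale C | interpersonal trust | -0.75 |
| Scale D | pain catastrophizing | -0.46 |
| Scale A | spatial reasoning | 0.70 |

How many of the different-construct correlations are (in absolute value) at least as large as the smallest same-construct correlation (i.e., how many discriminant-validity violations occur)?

2

Convergent (same construct = spatial reasoning): Scale B, Scale A.
Smallest convergent = 0.51. Discriminant |r|: 0.58, 0.75, 0.46; count ≥ 0.51 → 2.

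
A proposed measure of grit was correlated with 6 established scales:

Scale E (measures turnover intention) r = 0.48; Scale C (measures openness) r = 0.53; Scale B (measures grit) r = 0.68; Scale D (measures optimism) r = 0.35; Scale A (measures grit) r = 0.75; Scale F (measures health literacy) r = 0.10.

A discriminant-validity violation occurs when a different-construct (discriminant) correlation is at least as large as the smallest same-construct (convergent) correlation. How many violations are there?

Convergent (same construct = grit): Scale B, Scale A.
Smallest convergent = 0.68. Discriminant values: 0.48, 0.53, 0.35, 0.10; count ≥ 0.68 → 0.

0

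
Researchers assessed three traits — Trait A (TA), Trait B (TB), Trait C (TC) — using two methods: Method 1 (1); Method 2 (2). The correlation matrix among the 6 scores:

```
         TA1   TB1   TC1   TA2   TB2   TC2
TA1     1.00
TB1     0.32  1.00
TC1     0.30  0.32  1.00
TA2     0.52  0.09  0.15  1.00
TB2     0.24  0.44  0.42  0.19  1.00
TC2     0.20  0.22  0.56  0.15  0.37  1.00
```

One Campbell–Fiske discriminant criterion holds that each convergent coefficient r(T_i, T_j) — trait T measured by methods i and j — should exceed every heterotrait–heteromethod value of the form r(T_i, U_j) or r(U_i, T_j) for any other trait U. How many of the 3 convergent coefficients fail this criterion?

0

Checking each validity diagonal entry against its comparison values:
TA (methods 1·2): 0.52 vs {0.24, 0.09, 0.20, 0.15} → pass.
TB (methods 1·2): 0.44 vs {0.09, 0.24, 0.22, 0.42} → pass.
TC (methods 1·2): 0.56 vs {0.15, 0.20, 0.42, 0.22} → pass.
0 of 3 fail.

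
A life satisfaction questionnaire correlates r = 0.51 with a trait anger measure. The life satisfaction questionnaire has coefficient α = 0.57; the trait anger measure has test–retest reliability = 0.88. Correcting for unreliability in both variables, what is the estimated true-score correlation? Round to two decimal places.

0.72

r_true = r_obs / √(r_xx · r_yy) = 0.51 / √(0.57 × 0.88) = 0.51 / √0.5016 = 0.51 / 0.7082 ≈ 0.72.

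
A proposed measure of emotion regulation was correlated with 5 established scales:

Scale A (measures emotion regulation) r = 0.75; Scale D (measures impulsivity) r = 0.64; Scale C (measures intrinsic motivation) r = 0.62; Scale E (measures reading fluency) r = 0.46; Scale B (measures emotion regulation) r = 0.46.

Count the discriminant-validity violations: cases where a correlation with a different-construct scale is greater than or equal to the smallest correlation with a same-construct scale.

Convergent (same construct = emotion regulation): Scale A, Scale B.
Smallest convergent = 0.46. Discriminant values: 0.64, 0.62, 0.46; count ≥ 0.46 → 3.

3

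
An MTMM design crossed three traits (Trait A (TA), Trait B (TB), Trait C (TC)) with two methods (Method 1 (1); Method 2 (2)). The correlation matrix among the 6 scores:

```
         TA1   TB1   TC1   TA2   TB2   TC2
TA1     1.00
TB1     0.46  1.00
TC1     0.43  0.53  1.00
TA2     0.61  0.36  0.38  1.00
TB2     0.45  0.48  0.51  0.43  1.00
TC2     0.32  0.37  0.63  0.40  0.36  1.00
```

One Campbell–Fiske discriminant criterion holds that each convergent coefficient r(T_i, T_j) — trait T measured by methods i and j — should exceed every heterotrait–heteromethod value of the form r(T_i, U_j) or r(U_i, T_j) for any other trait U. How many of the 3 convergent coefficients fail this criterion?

1

Each convergent coefficient versus the relevant comparison correlations:
TA (methods 1·2): 0.61 vs {0.45, 0.36, 0.32, 0.38} → pass.
TB (methods 1·2): 0.48 vs {0.36, 0.45, 0.37, 0.51} → fail.
TC (methods 1·2): 0.63 vs {0.38, 0.32, 0.51, 0.37} → pass.
1 of 3 fail.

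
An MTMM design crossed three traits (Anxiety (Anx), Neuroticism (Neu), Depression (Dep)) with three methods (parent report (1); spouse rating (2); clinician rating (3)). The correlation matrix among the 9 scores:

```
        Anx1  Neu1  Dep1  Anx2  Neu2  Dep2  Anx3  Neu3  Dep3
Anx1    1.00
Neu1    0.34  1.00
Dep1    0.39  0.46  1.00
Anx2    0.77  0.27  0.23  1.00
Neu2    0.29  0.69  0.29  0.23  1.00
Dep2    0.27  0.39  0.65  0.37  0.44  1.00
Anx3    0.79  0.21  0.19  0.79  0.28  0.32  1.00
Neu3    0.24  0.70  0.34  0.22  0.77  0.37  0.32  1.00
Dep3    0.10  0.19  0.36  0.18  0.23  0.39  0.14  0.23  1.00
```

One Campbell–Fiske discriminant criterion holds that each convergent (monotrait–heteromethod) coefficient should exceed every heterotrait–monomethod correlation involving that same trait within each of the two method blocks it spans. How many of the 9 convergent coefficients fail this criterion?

Convergent coefficients and their comparison sets:
Anx (methods 1·2): 0.77 vs {0.34, 0.23, 0.39, 0.37} → pass.
Anx (methods 1·3): 0.79 vs {0.34, 0.32, 0.39, 0.14} → pass.
Anx (methods 2·3): 0.79 vs {0.23, 0.32, 0.37, 0.14} → pass.
Neu (methods 1·2): 0.69 vs {0.34, 0.23, 0.46, 0.44} → pass.
Neu (methods 1·3): 0.70 vs {0.34, 0.32, 0.46, 0.23} → pass.
Neu (methods 2·3): 0.77 vs {0.23, 0.32, 0.44, 0.23} → pass.
Dep (methods 1·2): 0.65 vs {0.39, 0.37, 0.46, 0.44} → pass.
Dep (methods 1·3): 0.36 vs {0.39, 0.14, 0.46, 0.23} → fail.
Dep (methods 2·3): 0.39 vs {0.37, 0.14, 0.44, 0.23} → fail.
2 of 9 fail.

2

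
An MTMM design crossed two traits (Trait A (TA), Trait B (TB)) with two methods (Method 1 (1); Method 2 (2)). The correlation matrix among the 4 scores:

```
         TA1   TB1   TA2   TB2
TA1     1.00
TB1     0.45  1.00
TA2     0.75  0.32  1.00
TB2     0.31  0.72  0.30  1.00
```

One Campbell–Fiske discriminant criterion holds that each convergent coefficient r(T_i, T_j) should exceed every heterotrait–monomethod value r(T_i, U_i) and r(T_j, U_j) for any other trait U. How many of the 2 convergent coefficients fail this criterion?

Each convergent coefficient versus the relevant comparison correlations:
TA (methods 1·2): 0.75 vs {0.45, 0.30} → pass.
TB (methods 1·2): 0.72 vs {0.45, 0.30} → pass.
0 of 2 fail.

0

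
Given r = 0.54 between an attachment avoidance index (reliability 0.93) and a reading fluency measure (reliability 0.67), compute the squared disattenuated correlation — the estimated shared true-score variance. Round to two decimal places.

0.47

Disattenuated r = 0.54 / √(0.93 × 0.67) = 0.54 / 0.7894 = 0.6841.
Shared true-score variance = 0.6841² = 0.4680 ≈ 0.47.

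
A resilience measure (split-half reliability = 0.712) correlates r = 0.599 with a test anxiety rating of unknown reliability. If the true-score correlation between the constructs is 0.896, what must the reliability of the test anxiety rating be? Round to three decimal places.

r_true = r_obs / √(r_xx · r_yy) ⇒ 0.896 = 0.599 / √(0.712 · r_yy).
√(0.712 · r_yy) = 0.599 / 0.896 = 0.6685; 0.712 · r_yy = 0.4469; r_yy = 0.4469 / 0.712 ≈ 0.628.

0.628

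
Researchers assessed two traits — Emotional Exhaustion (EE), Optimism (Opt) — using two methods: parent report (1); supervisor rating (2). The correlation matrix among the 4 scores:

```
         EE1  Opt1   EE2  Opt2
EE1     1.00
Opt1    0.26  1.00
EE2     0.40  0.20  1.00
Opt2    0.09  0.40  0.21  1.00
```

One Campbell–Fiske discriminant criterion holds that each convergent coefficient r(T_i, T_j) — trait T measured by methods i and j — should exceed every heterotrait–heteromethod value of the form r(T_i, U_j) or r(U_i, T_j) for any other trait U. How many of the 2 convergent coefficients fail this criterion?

0

Convergent coefficients and their comparison sets:
EE (methods 1·2): 0.40 vs {0.09, 0.20} → pass.
Opt (methods 1·2): 0.40 vs {0.20, 0.09} → pass.
0 of 2 fail.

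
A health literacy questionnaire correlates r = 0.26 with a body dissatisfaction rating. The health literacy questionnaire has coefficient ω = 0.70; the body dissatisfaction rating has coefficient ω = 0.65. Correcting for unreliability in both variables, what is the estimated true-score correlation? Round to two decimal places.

0.39

r_true = r_obs / √(r_xx · r_yy) = 0.26 / √(0.70 × 0.65) = 0.26 / √0.4550 = 0.26 / 0.6745 ≈ 0.39.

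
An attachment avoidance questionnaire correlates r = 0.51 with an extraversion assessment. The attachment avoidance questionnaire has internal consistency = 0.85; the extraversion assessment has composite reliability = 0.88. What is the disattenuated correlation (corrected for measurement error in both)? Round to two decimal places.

r_true = r_obs / √(r_xx · r_yy) = 0.51 / √(0.85 × 0.88) = 0.51 / √0.7480 = 0.51 / 0.8649 ≈ 0.59.

0.59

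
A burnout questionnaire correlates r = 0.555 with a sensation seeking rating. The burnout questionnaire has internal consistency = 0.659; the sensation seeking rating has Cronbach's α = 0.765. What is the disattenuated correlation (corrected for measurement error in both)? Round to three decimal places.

r_true = r_obs / √(r_xx · r_yy) = 0.555 / √(0.659 × 0.765) = 0.555 / √0.504135 = 0.555 / 0.7100 ≈ 0.782.

0.782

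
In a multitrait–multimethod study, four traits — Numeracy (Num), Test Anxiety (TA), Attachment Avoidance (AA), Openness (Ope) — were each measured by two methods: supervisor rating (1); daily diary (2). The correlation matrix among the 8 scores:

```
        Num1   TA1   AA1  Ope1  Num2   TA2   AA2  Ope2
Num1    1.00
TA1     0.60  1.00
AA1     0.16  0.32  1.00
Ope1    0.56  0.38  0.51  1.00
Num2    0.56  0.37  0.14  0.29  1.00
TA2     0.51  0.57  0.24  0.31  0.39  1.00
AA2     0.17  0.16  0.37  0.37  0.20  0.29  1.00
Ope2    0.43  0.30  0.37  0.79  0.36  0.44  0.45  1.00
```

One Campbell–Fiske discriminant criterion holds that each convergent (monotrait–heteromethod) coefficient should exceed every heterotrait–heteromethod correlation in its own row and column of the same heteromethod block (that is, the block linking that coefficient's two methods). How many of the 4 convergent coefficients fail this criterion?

Checking each validity diagonal entry against its comparison values:
Num (methods 1·2): 0.56 vs {0.51, 0.37, 0.17, 0.14, 0.43, 0.29} → pass.
TA (methods 1·2): 0.57 vs {0.37, 0.51, 0.16, 0.24, 0.30, 0.31} → pass.
AA (methods 1·2): 0.37 vs {0.14, 0.17, 0.24, 0.16, 0.37, 0.37} → fail.
Ope (methods 1·2): 0.79 vs {0.29, 0.43, 0.31, 0.30, 0.37, 0.37} → pass.
1 of 4 fail.

1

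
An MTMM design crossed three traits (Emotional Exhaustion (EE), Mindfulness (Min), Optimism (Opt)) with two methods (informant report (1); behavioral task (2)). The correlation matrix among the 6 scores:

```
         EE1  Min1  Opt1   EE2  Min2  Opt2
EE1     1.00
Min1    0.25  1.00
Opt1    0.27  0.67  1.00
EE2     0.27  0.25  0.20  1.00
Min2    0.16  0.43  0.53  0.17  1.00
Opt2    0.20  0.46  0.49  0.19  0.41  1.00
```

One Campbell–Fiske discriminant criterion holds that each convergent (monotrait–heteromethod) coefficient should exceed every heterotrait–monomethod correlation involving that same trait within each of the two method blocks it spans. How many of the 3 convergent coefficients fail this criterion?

3

Convergent coefficients and their comparison sets:
EE (methods 1·2): 0.27 vs {0.25, 0.17, 0.27, 0.19} → fail.
Min (methods 1·2): 0.43 vs {0.25, 0.17, 0.67, 0.41} → fail.
Opt (methods 1·2): 0.49 vs {0.27, 0.19, 0.67, 0.41} → fail.
3 of 3 fail.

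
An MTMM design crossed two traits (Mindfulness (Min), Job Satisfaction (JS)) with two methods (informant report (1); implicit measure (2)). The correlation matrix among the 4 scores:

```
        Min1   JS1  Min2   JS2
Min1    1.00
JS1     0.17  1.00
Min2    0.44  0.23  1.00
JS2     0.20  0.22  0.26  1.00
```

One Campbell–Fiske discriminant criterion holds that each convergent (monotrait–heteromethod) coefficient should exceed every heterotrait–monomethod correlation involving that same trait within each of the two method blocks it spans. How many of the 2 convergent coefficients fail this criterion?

1

Convergent coefficients and their comparison sets:
Min (methods 1·2): 0.44 vs {0.17, 0.26} → pass.
JS (methods 1·2): 0.22 vs {0.17, 0.26} → fail.
1 of 2 fail.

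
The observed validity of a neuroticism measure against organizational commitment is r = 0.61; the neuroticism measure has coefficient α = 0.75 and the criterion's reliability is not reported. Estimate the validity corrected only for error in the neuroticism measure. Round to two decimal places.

0.70

Single correction: r_c = r_obs / √r_xx = 0.61 / √0.75 = 0.61 / 0.8660 ≈ 0.70.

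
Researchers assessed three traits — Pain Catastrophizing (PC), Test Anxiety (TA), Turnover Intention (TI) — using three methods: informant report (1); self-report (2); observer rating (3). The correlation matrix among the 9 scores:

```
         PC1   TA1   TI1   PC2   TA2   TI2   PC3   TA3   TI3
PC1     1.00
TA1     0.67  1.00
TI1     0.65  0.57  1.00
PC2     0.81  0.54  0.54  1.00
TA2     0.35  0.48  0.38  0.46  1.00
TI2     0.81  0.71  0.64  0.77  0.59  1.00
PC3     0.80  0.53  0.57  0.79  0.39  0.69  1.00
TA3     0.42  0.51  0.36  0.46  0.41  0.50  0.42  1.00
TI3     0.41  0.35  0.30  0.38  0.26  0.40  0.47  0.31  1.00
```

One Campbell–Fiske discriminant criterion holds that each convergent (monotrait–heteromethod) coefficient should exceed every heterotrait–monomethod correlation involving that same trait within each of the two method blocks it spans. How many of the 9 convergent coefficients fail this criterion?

Checking each validity diagonal entry against its comparison values:
PC (methods 1·2): 0.81 vs {0.67, 0.46, 0.65, 0.77} → pass.
PC (methods 1·3): 0.80 vs {0.67, 0.42, 0.65, 0.47} → pass.
PC (methods 2·3): 0.79 vs {0.46, 0.42, 0.77, 0.47} → pass.
TA (methods 1·2): 0.48 vs {0.67, 0.46, 0.57, 0.59} → fail.
TA (methods 1·3): 0.51 vs {0.67, 0.42, 0.57, 0.31} → fail.
TA (methods 2·3): 0.41 vs {0.46, 0.42, 0.59, 0.31} → fail.
TI (methods 1·2): 0.64 vs {0.65, 0.77, 0.57, 0.59} → fail.
TI (methods 1·3): 0.30 vs {0.65, 0.47, 0.57, 0.31} → fail.
TI (methods 2·3): 0.40 vs {0.77, 0.47, 0.59, 0.31} → fail.
6 of 9 fail.

6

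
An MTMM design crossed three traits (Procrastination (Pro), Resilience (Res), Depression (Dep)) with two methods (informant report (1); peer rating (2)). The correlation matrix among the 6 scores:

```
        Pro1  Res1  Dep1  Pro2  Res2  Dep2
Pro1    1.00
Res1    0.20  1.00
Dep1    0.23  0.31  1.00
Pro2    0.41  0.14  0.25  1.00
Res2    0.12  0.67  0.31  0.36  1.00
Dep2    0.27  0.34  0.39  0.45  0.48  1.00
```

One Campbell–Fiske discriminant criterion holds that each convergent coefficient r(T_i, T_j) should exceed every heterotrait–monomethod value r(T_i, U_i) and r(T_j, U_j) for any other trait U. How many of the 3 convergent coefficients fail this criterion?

2

Checking each validity diagonal entry against its comparison values:
Pro (methods 1·2): 0.41 vs {0.20, 0.36, 0.23, 0.45} → fail.
Res (methods 1·2): 0.67 vs {0.20, 0.36, 0.31, 0.48} → pass.
Dep (methods 1·2): 0.39 vs {0.23, 0.45, 0.31, 0.48} → fail.
2 of 3 fail.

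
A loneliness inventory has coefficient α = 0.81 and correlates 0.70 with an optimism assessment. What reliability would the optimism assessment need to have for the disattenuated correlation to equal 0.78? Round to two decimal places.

r_true = r_obs / √(r_xx · r_yy) ⇒ 0.78 = 0.70 / √(0.81 · r_yy).
√(0.81 · r_yy) = 0.70 / 0.78 = 0.8974; 0.81 · r_yy = 0.8053; r_yy = 0.8053 / 0.81 ≈ 0.99.

0.99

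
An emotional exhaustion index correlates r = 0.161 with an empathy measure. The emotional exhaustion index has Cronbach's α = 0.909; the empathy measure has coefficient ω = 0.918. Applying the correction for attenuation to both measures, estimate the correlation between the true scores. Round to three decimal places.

r_true = r_obs / √(r_xx · r_yy) = 0.161 / √(0.909 × 0.918) = 0.161 / √0.834462 = 0.161 / 0.9135 ≈ 0.176.

0.176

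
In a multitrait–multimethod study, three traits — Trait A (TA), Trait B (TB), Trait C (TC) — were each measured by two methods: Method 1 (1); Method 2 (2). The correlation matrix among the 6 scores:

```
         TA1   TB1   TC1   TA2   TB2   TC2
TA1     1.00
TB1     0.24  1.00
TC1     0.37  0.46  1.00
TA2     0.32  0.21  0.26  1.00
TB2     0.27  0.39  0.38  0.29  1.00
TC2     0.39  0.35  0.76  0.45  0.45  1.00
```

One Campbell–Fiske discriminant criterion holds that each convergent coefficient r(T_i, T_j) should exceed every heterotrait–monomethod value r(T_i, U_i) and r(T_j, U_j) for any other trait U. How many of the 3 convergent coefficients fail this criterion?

2

Checking each validity diagonal entry against its comparison values:
TA (methods 1·2): 0.32 vs {0.24, 0.29, 0.37, 0.45} → fail.
TB (methods 1·2): 0.39 vs {0.24, 0.29, 0.46, 0.45} → fail.
TC (methods 1·2): 0.76 vs {0.37, 0.45, 0.46, 0.45} → pass.
2 of 3 fail.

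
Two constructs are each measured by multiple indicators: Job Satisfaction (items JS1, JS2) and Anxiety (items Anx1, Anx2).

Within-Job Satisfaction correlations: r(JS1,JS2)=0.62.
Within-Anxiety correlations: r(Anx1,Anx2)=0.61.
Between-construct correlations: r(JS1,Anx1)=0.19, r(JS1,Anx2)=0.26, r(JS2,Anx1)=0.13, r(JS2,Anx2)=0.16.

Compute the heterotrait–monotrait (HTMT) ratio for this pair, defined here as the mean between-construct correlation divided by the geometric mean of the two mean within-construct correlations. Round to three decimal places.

0.301

Mean between = 0.74/4 = 0.1850.
Mean within-JS = 0.62/1 = 0.6200; mean within-Anx = 0.61/1 = 0.6100.
Geometric mean = √(0.6200 × 0.6100) = 0.6150.
HTMT = 0.1850 / 0.6150 = 0.301.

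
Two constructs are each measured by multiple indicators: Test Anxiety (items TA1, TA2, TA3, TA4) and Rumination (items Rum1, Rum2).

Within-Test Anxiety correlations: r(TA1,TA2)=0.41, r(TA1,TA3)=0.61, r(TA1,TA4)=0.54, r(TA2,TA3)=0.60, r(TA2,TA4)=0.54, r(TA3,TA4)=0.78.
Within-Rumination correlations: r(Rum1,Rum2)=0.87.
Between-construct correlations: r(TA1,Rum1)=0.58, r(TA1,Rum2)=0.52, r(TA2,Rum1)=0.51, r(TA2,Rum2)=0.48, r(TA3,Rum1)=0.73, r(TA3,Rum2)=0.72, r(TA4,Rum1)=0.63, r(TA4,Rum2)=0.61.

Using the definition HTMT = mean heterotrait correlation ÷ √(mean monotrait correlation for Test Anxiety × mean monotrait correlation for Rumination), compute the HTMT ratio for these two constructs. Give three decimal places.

Mean heterotrait r = 4.78/8 = 0.5975.
Mean within-TA = 3.48/6 = 0.5800; mean within-Rum = 0.87/1 = 0.8700.
Geometric mean = √(0.5800 × 0.8700) = 0.7104.
HTMT = 0.5975 / 0.7104 = 0.841.

0.841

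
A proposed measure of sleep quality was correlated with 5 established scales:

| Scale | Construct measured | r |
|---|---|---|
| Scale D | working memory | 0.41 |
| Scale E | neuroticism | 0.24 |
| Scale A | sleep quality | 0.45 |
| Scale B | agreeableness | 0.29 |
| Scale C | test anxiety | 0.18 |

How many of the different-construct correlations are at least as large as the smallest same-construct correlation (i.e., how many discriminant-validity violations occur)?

0

Convergent (same construct = sleep quality): Scale A.
Smallest convergent = 0.45. Discriminant values: 0.41, 0.24, 0.29, 0.18; count ≥ 0.45 → 0.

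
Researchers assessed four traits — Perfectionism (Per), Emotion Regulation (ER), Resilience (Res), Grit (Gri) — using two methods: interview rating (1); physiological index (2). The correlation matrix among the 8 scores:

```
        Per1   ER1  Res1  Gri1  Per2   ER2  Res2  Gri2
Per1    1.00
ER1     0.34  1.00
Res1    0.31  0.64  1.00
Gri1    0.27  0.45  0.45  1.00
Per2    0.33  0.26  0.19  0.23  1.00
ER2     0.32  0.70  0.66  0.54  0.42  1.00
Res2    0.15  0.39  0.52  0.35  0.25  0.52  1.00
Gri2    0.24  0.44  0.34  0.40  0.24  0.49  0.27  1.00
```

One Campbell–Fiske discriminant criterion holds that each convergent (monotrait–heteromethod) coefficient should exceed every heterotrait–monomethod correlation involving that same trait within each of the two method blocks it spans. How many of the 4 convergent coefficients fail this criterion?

Convergent coefficients and their comparison sets:
Per (methods 1·2): 0.33 vs {0.34, 0.42, 0.31, 0.25, 0.27, 0.24} → fail.
ER (methods 1·2): 0.70 vs {0.34, 0.42, 0.64, 0.52, 0.45, 0.49} → pass.
Res (methods 1·2): 0.52 vs {0.31, 0.25, 0.64, 0.52, 0.45, 0.27} → fail.
Gri (methods 1·2): 0.40 vs {0.27, 0.24, 0.45, 0.49, 0.45, 0.27} → fail.
3 of 4 fail.

3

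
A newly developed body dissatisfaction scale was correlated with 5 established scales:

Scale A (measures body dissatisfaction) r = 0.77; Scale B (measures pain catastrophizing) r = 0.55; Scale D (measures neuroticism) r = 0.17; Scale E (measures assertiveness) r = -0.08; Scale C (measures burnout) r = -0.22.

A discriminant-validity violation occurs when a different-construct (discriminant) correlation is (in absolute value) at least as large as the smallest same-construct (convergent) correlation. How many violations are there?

0

Convergent (same construct = body dissatisfaction): Scale A.
Smallest convergent = 0.77. Discriminant |r|: 0.55, 0.17, 0.08, 0.22; count ≥ 0.77 → 0.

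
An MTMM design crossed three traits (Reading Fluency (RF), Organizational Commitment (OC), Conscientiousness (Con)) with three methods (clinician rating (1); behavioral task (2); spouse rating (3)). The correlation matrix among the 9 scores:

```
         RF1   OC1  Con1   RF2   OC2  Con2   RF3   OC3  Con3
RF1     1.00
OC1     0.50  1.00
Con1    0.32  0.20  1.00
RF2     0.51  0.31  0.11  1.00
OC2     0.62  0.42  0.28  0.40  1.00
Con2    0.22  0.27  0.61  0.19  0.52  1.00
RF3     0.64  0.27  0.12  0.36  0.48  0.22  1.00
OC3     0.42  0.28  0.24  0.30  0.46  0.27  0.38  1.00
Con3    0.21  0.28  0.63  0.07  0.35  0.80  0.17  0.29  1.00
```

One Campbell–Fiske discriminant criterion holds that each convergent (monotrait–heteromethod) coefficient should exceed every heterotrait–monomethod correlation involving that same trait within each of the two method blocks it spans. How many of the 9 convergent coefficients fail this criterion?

Each convergent coefficient versus the relevant comparison correlations:
RF (methods 1·2): 0.51 vs {0.50, 0.40, 0.32, 0.19} → pass.
RF (methods 1·3): 0.64 vs {0.50, 0.38, 0.32, 0.17} → pass.
RF (methods 2·3): 0.36 vs {0.40, 0.38, 0.19, 0.17} → fail.
OC (methods 1·2): 0.42 vs {0.50, 0.40, 0.20, 0.52} → fail.
OC (methods 1·3): 0.28 vs {0.50, 0.38, 0.20, 0.29} → fail.
OC (methods 2·3): 0.46 vs {0.40, 0.38, 0.52, 0.29} → fail.
Con (methods 1·2): 0.61 vs {0.32, 0.19, 0.20, 0.52} → pass.
Con (methods 1·3): 0.63 vs {0.32, 0.17, 0.20, 0.29} → pass.
Con (methods 2·3): 0.80 vs {0.19, 0.17, 0.52, 0.29} → pass.
4 of 9 fail.

4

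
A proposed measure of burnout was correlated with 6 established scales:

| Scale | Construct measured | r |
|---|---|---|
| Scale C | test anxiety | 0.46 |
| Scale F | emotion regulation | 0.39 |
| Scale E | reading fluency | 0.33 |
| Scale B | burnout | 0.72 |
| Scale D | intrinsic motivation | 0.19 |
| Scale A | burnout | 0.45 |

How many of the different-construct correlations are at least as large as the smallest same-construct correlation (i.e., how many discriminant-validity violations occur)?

Convergent (same construct = burnout): Scale B, Scale A.
Smallest convergent = 0.45. Discriminant values: 0.46, 0.39, 0.33, 0.19; count ≥ 0.45 → 1.

1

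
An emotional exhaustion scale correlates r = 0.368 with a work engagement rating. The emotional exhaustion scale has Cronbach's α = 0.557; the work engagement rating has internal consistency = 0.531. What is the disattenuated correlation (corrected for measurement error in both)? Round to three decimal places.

r_true = r_obs / √(r_xx · r_yy) = 0.368 / √(0.557 × 0.531) = 0.368 / √0.295767 = 0.368 / 0.5438 ≈ 0.677.

0.677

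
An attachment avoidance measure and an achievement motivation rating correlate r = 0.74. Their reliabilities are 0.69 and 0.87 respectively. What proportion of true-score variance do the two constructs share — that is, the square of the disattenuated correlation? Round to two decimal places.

0.91

Disattenuated r = 0.74 / √(0.69 × 0.87) = 0.74 / 0.7748 = 0.9551.
Shared true-score variance = 0.9551² = 0.9122 ≈ 0.91.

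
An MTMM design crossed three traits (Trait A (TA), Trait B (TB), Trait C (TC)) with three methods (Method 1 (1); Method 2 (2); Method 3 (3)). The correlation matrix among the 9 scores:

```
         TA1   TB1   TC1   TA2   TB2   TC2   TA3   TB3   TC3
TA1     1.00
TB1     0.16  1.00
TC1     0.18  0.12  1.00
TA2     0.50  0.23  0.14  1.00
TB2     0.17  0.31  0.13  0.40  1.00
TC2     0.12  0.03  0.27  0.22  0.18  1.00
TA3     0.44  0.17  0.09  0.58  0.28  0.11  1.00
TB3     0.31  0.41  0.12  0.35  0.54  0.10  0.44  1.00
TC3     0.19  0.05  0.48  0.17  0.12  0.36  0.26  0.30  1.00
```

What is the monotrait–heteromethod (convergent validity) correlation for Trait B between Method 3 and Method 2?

0.54

Same trait (TB), different methods: r(TB3, TB2) = 0.54.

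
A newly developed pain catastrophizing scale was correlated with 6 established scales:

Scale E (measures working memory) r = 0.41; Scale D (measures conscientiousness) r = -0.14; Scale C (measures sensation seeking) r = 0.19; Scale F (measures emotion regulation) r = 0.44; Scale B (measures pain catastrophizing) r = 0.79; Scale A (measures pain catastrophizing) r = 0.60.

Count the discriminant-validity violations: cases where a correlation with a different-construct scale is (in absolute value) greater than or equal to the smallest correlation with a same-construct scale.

0

Convergent (same construct = pain catastrophizing): Scale B, Scale A.
Smallest convergent = 0.60. Discriminant |r|: 0.41, 0.14, 0.19, 0.44; count ≥ 0.60 → 0.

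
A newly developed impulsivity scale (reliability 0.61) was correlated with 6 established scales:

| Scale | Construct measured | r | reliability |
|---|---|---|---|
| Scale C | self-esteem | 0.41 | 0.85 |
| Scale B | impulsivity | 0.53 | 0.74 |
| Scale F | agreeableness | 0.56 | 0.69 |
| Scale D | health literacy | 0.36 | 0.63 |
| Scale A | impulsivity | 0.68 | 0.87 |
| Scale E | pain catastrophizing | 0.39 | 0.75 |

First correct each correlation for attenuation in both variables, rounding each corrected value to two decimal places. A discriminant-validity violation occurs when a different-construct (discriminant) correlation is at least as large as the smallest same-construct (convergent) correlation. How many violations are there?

1

Disattenuated r (r / √(r_scale · r_new)):
  Scale C (disc): 0.41 / √(0.85·0.61) = 0.57
  Scale B (conv): 0.53 / √(0.74·0.61) = 0.79
  Scale F (disc): 0.56 / √(0.69·0.61) = 0.86
  Scale D (disc): 0.36 / √(0.63·0.61) = 0.58
  Scale A (conv): 0.68 / √(0.87·0.61) = 0.93
  Scale E (disc): 0.39 / √(0.75·0.61) = 0.58
Smallest convergent = 0.79. Discriminant values: 0.57, 0.86, 0.58, 0.58; count ≥ 0.79 → 1.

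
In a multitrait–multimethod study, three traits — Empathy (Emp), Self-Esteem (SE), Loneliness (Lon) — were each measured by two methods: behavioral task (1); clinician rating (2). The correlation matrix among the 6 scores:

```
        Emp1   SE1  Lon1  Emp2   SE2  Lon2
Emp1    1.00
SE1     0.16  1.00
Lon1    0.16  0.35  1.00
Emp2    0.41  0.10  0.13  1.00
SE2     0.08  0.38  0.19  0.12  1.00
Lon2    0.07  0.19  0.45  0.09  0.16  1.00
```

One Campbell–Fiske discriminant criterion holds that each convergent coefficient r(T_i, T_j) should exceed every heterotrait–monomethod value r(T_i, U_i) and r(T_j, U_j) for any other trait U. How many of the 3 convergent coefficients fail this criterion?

Checking each validity diagonal entry against its comparison values:
Emp (methods 1·2): 0.41 vs {0.16, 0.12, 0.16, 0.09} → pass.
SE (methods 1·2): 0.38 vs {0.16, 0.12, 0.35, 0.16} → pass.
Lon (methods 1·2): 0.45 vs {0.16, 0.09, 0.35, 0.16} → pass.
0 of 3 fail.

0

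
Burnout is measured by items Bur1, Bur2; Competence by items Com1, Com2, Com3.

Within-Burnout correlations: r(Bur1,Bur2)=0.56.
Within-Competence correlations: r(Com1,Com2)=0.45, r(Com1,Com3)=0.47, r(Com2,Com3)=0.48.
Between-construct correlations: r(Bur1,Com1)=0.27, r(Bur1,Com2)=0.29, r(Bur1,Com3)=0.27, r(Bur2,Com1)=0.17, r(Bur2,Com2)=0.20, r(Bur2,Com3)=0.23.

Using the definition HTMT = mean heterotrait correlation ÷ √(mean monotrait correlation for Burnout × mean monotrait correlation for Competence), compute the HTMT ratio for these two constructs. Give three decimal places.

0.466

Between-construct mean = 1.43/6 = 0.2383.
Mean within-Bur = 0.56/1 = 0.5600; mean within-Com = 1.40/3 = 0.4667.
Geometric mean = √(0.5600 × 0.4667) = 0.5112.
HTMT = 0.2383 / 0.5112 = 0.466.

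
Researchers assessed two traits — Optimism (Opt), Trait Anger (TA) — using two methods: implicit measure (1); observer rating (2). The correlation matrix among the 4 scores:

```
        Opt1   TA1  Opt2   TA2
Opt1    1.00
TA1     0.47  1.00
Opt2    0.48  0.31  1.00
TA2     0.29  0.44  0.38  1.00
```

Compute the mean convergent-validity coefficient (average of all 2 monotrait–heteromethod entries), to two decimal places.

Convergent values: 0.48, 0.44; mean = 0.92/2 = 0.46.

0.46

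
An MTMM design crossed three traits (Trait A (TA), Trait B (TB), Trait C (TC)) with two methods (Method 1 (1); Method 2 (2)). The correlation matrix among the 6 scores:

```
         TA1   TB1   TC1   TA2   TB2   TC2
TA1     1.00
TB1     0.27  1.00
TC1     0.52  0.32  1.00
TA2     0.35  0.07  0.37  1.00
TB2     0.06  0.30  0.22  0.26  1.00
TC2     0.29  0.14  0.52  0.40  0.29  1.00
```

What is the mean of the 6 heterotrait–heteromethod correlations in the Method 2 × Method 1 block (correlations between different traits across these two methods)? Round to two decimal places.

HTHM values (method 2 × method 1): 0.07, 0.37, 0.06, 0.22, 0.29, 0.14; mean = 1.15/6 = 0.19.

0.19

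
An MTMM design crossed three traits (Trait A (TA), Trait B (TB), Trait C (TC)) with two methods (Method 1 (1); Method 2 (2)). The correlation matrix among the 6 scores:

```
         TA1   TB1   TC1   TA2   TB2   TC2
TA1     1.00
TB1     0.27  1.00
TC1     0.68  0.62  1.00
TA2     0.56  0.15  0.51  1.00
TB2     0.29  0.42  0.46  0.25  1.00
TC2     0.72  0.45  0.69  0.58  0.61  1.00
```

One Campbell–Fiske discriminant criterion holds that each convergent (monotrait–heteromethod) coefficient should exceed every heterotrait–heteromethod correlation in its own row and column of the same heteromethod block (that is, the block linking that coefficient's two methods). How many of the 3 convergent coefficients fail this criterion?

3

Convergent coefficients and their comparison sets:
TA (methods 1·2): 0.56 vs {0.29, 0.15, 0.72, 0.51} → fail.
TB (methods 1·2): 0.42 vs {0.15, 0.29, 0.45, 0.46} → fail.
TC (methods 1·2): 0.69 vs {0.51, 0.72, 0.46, 0.45} → fail.
3 of 3 fail.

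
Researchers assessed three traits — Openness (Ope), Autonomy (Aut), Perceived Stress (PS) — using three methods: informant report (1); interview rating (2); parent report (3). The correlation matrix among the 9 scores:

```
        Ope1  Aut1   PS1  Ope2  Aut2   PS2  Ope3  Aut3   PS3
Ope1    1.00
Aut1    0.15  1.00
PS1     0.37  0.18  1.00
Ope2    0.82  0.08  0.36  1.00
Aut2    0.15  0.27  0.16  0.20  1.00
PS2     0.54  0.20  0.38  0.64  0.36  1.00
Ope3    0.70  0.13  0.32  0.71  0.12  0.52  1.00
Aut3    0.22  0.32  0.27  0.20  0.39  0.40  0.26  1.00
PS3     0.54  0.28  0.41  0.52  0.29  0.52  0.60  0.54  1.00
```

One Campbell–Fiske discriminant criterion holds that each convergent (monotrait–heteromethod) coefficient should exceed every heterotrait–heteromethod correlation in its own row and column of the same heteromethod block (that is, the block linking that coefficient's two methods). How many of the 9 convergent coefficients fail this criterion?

Convergent coefficients and their comparison sets:
Ope (methods 1·2): 0.82 vs {0.15, 0.08, 0.54, 0.36} → pass.
Ope (methods 1·3): 0.70 vs {0.22, 0.13, 0.54, 0.32} → pass.
Ope (methods 2·3): 0.71 vs {0.20, 0.12, 0.52, 0.52} → pass.
Aut (methods 1·2): 0.27 vs {0.08, 0.15, 0.20, 0.16} → pass.
Aut (methods 1·3): 0.32 vs {0.13, 0.22, 0.28, 0.27} → pass.
Aut (methods 2·3): 0.39 vs {0.12, 0.20, 0.29, 0.40} → fail.
PS (methods 1·2): 0.38 vs {0.36, 0.54, 0.16, 0.20} → fail.
PS (methods 1·3): 0.41 vs {0.32, 0.54, 0.27, 0.28} → fail.
PS (methods 2·3): 0.52 vs {0.52, 0.52, 0.40, 0.29} → fail.
4 of 9 fail.

4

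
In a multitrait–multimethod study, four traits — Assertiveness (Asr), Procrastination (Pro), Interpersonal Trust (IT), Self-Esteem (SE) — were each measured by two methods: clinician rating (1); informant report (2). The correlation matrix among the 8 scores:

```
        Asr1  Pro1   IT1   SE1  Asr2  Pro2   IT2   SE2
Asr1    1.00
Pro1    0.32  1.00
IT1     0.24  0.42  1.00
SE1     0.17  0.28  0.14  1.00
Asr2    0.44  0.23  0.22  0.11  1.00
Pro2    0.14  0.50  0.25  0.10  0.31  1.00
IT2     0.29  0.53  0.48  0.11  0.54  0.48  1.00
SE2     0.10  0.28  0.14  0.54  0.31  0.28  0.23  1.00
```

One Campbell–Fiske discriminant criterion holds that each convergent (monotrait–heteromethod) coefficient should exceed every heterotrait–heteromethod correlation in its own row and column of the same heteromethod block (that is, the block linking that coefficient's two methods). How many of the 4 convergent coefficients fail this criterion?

2

Convergent coefficients and their comparison sets:
Asr (methods 1·2): 0.44 vs {0.14, 0.23, 0.29, 0.22, 0.10, 0.11} → pass.
Pro (methods 1·2): 0.50 vs {0.23, 0.14, 0.53, 0.25, 0.28, 0.10} → fail.
IT (methods 1·2): 0.48 vs {0.22, 0.29, 0.25, 0.53, 0.14, 0.11} → fail.
SE (methods 1·2): 0.54 vs {0.11, 0.10, 0.10, 0.28, 0.11, 0.14} → pass.
2 of 4 fail.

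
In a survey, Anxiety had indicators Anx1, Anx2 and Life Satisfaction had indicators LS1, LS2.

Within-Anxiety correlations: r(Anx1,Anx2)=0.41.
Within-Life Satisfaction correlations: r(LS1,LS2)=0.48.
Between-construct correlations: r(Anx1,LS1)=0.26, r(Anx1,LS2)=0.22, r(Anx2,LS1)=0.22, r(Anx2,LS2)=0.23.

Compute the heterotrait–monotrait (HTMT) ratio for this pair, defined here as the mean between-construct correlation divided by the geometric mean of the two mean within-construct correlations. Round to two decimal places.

0.52

Mean heterotrait r = 0.93/4 = 0.2325.
Mean within-Anx = 0.41/1 = 0.4100; mean within-LS = 0.48/1 = 0.4800.
Geometric mean = √(0.4100 × 0.4800) = 0.4436.
HTMT = 0.2325 / 0.4436 = 0.52.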